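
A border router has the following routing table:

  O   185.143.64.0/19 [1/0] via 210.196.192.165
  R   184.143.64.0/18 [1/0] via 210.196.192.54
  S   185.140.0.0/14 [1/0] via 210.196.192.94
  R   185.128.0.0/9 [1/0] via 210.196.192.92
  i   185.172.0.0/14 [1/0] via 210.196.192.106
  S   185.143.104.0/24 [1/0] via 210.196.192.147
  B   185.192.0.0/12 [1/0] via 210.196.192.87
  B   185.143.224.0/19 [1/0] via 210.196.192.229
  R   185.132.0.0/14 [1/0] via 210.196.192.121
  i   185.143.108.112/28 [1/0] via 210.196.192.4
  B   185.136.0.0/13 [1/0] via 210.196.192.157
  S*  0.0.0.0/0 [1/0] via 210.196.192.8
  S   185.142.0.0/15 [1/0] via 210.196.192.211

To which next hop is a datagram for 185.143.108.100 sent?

210.196.192.211

Routes whose prefix contains 185.143.108.100:
  0.0.0.0/0 (default, matches everything) -> 210.196.192.8
  185.128.0.0/9 (185.128.0.0 - 185.255.255.255) -> 210.196.192.92
  185.136.0.0/13 (185.136.0.0 - 185.143.255.255) -> 210.196.192.157
  185.140.0.0/14 (185.140.0.0 - 185.143.255.255) -> 210.196.192.94
  185.142.0.0/15 (185.142.0.0 - 185.143.255.255) -> 210.196.192.211
More-specific entries that do NOT match:
  185.143.108.112/28 (185.143.108.112 - 185.143.108.127) does not contain 185.143.108.100
  185.143.104.0/24 (185.143.104.0 - 185.143.104.255) does not contain 185.143.108.100
  185.143.64.0/19 (185.143.64.0 - 185.143.95.255) does not contain 185.143.108.100
  185.143.224.0/19 (185.143.224.0 - 185.143.255.255) does not contain 185.143.108.100
  184.143.64.0/18 (184.143.64.0 - 184.143.127.255) does not contain 185.143.108.100
Longest matching prefix is /15 -> next hop 210.196.192.211.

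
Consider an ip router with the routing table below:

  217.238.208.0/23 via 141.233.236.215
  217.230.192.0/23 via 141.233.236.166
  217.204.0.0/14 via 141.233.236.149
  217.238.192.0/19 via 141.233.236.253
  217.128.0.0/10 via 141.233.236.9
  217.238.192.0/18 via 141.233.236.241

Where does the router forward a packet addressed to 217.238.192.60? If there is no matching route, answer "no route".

Routes whose prefix contains 217.238.192.60:
  217.238.192.0/18 (217.238.192.0 - 217.238.255.255) -> 141.233.236.241
  217.238.192.0/19 (217.238.192.0 - 217.238.223.255) -> 141.233.236.253
More-specific entries that do NOT match:
  217.238.208.0/23 (217.238.208.0 - 217.238.209.255) does not contain 217.238.192.60
  217.230.192.0/23 (217.230.192.0 - 217.230.193.255) does not contain 217.238.192.60
Longest matching prefix is /19 -> next hop 141.233.236.253.

141.233.236.253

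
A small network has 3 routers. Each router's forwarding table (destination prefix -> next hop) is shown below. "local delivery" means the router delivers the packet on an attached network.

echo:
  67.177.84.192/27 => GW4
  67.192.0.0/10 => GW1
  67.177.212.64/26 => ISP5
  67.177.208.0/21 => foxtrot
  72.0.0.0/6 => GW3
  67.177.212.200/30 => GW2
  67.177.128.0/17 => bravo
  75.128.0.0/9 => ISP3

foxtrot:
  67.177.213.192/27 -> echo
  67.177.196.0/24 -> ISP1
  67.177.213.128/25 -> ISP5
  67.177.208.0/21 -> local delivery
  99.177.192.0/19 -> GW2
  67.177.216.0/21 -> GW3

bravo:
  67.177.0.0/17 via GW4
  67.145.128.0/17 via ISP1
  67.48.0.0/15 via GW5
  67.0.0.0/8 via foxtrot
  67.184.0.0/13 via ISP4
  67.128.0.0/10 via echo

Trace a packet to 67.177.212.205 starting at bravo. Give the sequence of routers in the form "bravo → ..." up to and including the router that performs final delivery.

At bravo: longest match for 67.177.212.205 is 67.128.0.0/10 -> echo
At echo: longest match for 67.177.212.205 is 67.177.208.0/21 -> foxtrot
At foxtrot: longest match for 67.177.212.205 is 67.177.208.0/21 -> local delivery

bravo → echo → foxtrot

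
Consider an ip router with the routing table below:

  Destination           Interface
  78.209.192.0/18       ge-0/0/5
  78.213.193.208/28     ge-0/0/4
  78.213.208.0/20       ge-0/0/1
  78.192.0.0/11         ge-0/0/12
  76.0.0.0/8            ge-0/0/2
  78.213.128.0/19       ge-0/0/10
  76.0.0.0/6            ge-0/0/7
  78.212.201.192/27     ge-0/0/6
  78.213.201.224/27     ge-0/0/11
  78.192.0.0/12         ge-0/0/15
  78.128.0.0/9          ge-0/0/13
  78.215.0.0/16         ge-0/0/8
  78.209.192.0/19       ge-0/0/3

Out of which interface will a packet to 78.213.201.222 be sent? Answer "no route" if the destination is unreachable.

ge-0/0/12

Routes whose prefix contains 78.213.201.222:
  76.0.0.0/6 (76.0.0.0 - 79.255.255.255) -> ge-0/0/7
  78.128.0.0/9 (78.128.0.0 - 78.255.255.255) -> ge-0/0/13
  78.192.0.0/11 (78.192.0.0 - 78.223.255.255) -> ge-0/0/12
More-specific entries that do NOT match:
  78.213.193.208/28 (78.213.193.208 - 78.213.193.223) does not contain 78.213.201.222
  78.212.201.192/27 (78.212.201.192 - 78.212.201.223) does not contain 78.213.201.222
  78.213.201.224/27 (78.213.201.224 - 78.213.201.255) does not contain 78.213.201.222
  78.213.208.0/20 (78.213.208.0 - 78.213.223.255) does not contain 78.213.201.222
  78.213.128.0/19 (78.213.128.0 - 78.213.159.255) does not contain 78.213.201.222
  78.209.192.0/19 (78.209.192.0 - 78.209.223.255) does not contain 78.213.201.222
  78.209.192.0/18 (78.209.192.0 - 78.209.255.255) does not contain 78.213.201.222
  78.215.0.0/16 (78.215.0.0 - 78.215.255.255) does not contain 78.213.201.222
  78.192.0.0/12 (78.192.0.0 - 78.207.255.255) does not contain 78.213.201.222
Longest matching prefix is /11 -> interface ge-0/0/12.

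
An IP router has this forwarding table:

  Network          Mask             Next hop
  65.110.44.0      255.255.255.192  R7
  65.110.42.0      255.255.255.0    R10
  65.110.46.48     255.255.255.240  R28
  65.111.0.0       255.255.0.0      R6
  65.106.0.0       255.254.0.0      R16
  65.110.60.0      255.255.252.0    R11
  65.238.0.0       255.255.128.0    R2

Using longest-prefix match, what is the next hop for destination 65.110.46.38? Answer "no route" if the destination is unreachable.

no route

No entry's prefix contains 65.110.46.38; there is no default route.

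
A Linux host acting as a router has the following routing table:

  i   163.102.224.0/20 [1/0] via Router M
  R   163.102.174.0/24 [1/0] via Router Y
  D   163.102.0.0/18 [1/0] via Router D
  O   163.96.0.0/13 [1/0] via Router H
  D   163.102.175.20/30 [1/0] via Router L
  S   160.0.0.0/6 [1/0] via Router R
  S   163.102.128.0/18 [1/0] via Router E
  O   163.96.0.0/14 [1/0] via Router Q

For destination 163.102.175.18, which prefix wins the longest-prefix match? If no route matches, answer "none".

Entries matching 163.102.175.18:
  160.0.0.0/6 (160.0.0.0 - 163.255.255.255)
  163.96.0.0/13 (163.96.0.0 - 163.103.255.255)
  163.102.128.0/18 (163.102.128.0 - 163.102.191.255)
Most specific is 163.102.128.0/18.

163.102.128.0/18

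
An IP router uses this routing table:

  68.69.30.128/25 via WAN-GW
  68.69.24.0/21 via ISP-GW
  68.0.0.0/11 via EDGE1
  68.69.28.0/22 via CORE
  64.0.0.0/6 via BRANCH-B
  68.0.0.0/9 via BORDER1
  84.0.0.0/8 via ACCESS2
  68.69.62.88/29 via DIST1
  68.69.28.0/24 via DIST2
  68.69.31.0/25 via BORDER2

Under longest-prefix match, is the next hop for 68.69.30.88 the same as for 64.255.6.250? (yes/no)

68.69.30.88: longest match 68.69.28.0/22 -> CORE
64.255.6.250: longest match 64.0.0.0/6 -> BRANCH-B

no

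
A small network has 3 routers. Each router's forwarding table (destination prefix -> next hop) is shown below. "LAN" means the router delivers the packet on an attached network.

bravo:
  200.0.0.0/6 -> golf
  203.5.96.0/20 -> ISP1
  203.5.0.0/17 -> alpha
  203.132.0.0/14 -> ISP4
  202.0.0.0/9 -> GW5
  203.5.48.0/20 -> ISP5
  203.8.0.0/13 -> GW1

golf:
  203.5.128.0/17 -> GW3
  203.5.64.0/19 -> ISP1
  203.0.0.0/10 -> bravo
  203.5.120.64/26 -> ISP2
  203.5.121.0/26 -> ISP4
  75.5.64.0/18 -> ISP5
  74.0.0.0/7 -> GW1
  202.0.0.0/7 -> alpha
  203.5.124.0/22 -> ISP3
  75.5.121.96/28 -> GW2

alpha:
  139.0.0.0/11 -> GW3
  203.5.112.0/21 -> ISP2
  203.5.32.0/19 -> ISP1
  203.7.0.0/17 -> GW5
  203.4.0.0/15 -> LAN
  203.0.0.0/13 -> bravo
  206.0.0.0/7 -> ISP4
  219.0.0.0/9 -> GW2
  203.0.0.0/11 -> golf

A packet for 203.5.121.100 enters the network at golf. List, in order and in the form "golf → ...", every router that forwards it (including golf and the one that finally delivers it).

At golf: longest match for 203.5.121.100 is 203.0.0.0/10 -> bravo
At bravo: longest match for 203.5.121.100 is 203.5.0.0/17 -> alpha
At alpha: longest match for 203.5.121.100 is 203.4.0.0/15 -> LAN

golf → bravo → alpha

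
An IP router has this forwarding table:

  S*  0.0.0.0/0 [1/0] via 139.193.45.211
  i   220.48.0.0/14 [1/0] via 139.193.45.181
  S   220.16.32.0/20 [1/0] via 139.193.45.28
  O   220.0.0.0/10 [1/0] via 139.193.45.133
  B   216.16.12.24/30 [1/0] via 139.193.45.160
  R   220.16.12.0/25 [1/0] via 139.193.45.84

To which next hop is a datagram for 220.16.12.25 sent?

139.193.45.84

Routes whose prefix contains 220.16.12.25:
  0.0.0.0/0 (default, matches everything) -> 139.193.45.211
  220.0.0.0/10 (220.0.0.0 - 220.63.255.255) -> 139.193.45.133
  220.16.12.0/25 (220.16.12.0 - 220.16.12.127) -> 139.193.45.84
More-specific entries that do NOT match:
  216.16.12.24/30 (216.16.12.24 - 216.16.12.27) does not contain 220.16.12.25
Longest matching prefix is /25 -> next hop 139.193.45.84.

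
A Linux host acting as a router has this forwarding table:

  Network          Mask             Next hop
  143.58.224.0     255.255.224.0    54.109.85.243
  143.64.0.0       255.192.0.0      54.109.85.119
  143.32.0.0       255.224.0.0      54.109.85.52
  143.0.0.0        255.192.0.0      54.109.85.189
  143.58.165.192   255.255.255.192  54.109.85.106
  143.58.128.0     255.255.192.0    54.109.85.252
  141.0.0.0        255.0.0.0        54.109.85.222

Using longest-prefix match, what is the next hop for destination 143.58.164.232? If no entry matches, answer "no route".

54.109.85.252

Routes whose prefix contains 143.58.164.232:
  143.0.0.0/10 (143.0.0.0 - 143.63.255.255) -> 54.109.85.189
  143.32.0.0/11 (143.32.0.0 - 143.63.255.255) -> 54.109.85.52
  143.58.128.0/18 (143.58.128.0 - 143.58.191.255) -> 54.109.85.252
More-specific entries that do NOT match:
  143.58.165.192/26 (143.58.165.192 - 143.58.165.255) does not contain 143.58.164.232
  143.58.224.0/19 (143.58.224.0 - 143.58.255.255) does not contain 143.58.164.232
Longest matching prefix is /18 -> next hop 54.109.85.252.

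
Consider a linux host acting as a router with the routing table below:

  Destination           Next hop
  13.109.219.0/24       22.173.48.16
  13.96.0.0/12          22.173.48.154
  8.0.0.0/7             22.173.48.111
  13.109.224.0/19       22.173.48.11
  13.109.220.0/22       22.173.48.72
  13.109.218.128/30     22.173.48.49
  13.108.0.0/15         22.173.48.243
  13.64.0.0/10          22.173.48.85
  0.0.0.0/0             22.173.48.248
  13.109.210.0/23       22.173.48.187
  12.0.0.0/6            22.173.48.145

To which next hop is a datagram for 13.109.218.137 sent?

Routes whose prefix contains 13.109.218.137:
  0.0.0.0/0 (default, matches everything) -> 22.173.48.248
  12.0.0.0/6 (12.0.0.0 - 15.255.255.255) -> 22.173.48.145
  13.64.0.0/10 (13.64.0.0 - 13.127.255.255) -> 22.173.48.85
  13.96.0.0/12 (13.96.0.0 - 13.111.255.255) -> 22.173.48.154
  13.108.0.0/15 (13.108.0.0 - 13.109.255.255) -> 22.173.48.243
More-specific entries that do NOT match:
  13.109.218.128/30 (13.109.218.128 - 13.109.218.131) does not contain 13.109.218.137
  13.109.219.0/24 (13.109.219.0 - 13.109.219.255) does not contain 13.109.218.137
  13.109.210.0/23 (13.109.210.0 - 13.109.211.255) does not contain 13.109.218.137
  13.109.220.0/22 (13.109.220.0 - 13.109.223.255) does not contain 13.109.218.137
  13.109.224.0/19 (13.109.224.0 - 13.109.255.255) does not contain 13.109.218.137
Longest matching prefix is /15 -> next hop 22.173.48.243.

22.173.48.243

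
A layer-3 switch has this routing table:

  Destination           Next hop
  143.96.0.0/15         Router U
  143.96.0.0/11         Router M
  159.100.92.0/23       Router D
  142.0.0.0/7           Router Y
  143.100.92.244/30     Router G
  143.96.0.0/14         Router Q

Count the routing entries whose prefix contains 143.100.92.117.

2

Prefixes containing 143.100.92.117:
  142.0.0.0/7 (142.0.0.0 - 143.255.255.255)
  143.96.0.0/11 (143.96.0.0 - 143.127.255.255)
Total matching entries: 2.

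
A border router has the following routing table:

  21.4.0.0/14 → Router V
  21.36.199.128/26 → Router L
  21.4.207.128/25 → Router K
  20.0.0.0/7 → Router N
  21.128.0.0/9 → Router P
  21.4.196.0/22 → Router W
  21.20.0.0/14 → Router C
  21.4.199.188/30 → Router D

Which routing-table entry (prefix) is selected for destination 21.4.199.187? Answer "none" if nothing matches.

Entries matching 21.4.199.187:
  20.0.0.0/7 (20.0.0.0 - 21.255.255.255)
  21.4.0.0/14 (21.4.0.0 - 21.7.255.255)
  21.4.196.0/22 (21.4.196.0 - 21.4.199.255)
Most specific is 21.4.196.0/22.

21.4.196.0/22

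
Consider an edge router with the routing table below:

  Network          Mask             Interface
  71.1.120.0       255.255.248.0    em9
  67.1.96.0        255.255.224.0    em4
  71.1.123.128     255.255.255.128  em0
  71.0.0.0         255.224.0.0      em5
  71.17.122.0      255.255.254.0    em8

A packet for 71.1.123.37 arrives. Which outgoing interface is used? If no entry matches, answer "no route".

Routes whose prefix contains 71.1.123.37:
  71.0.0.0/11 (71.0.0.0 - 71.31.255.255) -> em5
  71.1.120.0/21 (71.1.120.0 - 71.1.127.255) -> em9
More-specific entries that do NOT match:
  71.1.123.128/25 (71.1.123.128 - 71.1.123.255) does not contain 71.1.123.37
  71.17.122.0/23 (71.17.122.0 - 71.17.123.255) does not contain 71.1.123.37
Longest matching prefix is /21 -> interface em9.

em9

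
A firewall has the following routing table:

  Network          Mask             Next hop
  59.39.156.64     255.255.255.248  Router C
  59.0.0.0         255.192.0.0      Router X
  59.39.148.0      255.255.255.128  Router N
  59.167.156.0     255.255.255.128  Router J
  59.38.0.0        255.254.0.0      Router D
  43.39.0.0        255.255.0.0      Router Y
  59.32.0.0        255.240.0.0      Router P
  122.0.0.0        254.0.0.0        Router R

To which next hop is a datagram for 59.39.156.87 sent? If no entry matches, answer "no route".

Routes whose prefix contains 59.39.156.87:
  59.0.0.0/10 (59.0.0.0 - 59.63.255.255) -> Router X
  59.32.0.0/12 (59.32.0.0 - 59.47.255.255) -> Router P
  59.38.0.0/15 (59.38.0.0 - 59.39.255.255) -> Router D
More-specific entries that do NOT match:
  59.39.156.64/29 (59.39.156.64 - 59.39.156.71) does not contain 59.39.156.87
  59.39.148.0/25 (59.39.148.0 - 59.39.148.127) does not contain 59.39.156.87
  59.167.156.0/25 (59.167.156.0 - 59.167.156.127) does not contain 59.39.156.87
  43.39.0.0/16 (43.39.0.0 - 43.39.255.255) does not contain 59.39.156.87
Longest matching prefix is /15 -> next hop Router D.

Router D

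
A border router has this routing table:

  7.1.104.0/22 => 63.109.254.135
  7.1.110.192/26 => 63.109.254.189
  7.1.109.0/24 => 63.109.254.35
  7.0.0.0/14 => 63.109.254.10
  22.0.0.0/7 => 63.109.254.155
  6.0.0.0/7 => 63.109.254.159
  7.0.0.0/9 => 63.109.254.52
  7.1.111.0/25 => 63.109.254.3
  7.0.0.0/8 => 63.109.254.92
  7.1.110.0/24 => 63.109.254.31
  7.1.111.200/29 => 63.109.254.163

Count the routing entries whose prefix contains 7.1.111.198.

Prefixes containing 7.1.111.198:
  6.0.0.0/7 (6.0.0.0 - 7.255.255.255)
  7.0.0.0/8 (7.0.0.0 - 7.255.255.255)
  7.0.0.0/9 (7.0.0.0 - 7.127.255.255)
  7.0.0.0/14 (7.0.0.0 - 7.3.255.255)
Total matching entries: 4.

4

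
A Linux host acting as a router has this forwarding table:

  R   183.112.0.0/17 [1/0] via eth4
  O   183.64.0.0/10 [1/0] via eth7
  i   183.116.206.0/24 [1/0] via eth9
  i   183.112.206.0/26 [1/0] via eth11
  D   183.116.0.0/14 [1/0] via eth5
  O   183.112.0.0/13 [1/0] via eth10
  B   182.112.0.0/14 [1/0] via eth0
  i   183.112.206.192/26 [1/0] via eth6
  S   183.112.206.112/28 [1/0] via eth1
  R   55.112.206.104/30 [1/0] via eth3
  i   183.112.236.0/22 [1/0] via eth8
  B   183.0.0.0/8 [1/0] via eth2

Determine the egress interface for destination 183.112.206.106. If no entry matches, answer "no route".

eth10

Routes whose prefix contains 183.112.206.106:
  183.0.0.0/8 (183.0.0.0 - 183.255.255.255) -> eth2
  183.64.0.0/10 (183.64.0.0 - 183.127.255.255) -> eth7
  183.112.0.0/13 (183.112.0.0 - 183.119.255.255) -> eth10
More-specific entries that do NOT match:
  55.112.206.104/30 (55.112.206.104 - 55.112.206.107) does not contain 183.112.206.106
  183.112.206.112/28 (183.112.206.112 - 183.112.206.127) does not contain 183.112.206.106
  183.112.206.0/26 (183.112.206.0 - 183.112.206.63) does not contain 183.112.206.106
  183.112.206.192/26 (183.112.206.192 - 183.112.206.255) does not contain 183.112.206.106
  183.116.206.0/24 (183.116.206.0 - 183.116.206.255) does not contain 183.112.206.106
  183.112.236.0/22 (183.112.236.0 - 183.112.239.255) does not contain 183.112.206.106
  183.112.0.0/17 (183.112.0.0 - 183.112.127.255) does not contain 183.112.206.106
  183.116.0.0/14 (183.116.0.0 - 183.119.255.255) does not contain 183.112.206.106
  182.112.0.0/14 (182.112.0.0 - 182.115.255.255) does not contain 183.112.206.106
Longest matching prefix is /13 -> interface eth10.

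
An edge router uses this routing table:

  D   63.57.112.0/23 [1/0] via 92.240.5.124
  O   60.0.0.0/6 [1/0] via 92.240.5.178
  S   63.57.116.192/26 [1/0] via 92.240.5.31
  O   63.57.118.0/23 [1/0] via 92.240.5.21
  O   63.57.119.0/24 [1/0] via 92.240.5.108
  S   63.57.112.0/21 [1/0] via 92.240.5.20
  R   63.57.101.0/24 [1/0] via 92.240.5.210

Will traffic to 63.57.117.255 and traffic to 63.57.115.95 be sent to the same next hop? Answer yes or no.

yes

63.57.117.255: longest match 63.57.112.0/21 -> 92.240.5.20
63.57.115.95: longest match 63.57.112.0/21 -> 92.240.5.20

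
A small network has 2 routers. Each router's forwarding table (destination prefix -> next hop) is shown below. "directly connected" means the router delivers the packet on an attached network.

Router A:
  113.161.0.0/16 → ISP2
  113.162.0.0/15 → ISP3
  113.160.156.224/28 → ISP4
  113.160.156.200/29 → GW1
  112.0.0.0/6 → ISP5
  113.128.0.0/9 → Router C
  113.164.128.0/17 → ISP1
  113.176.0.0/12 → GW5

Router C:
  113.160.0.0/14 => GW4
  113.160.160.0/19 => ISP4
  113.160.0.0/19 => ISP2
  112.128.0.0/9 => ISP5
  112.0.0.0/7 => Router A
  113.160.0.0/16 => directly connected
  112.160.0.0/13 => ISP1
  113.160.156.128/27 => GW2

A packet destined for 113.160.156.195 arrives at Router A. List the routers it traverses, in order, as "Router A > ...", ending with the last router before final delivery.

At Router A: longest match for 113.160.156.195 is 113.128.0.0/9 -> Router C
At Router C: longest match for 113.160.156.195 is 113.160.0.0/16 -> directly connected

Router A > Router C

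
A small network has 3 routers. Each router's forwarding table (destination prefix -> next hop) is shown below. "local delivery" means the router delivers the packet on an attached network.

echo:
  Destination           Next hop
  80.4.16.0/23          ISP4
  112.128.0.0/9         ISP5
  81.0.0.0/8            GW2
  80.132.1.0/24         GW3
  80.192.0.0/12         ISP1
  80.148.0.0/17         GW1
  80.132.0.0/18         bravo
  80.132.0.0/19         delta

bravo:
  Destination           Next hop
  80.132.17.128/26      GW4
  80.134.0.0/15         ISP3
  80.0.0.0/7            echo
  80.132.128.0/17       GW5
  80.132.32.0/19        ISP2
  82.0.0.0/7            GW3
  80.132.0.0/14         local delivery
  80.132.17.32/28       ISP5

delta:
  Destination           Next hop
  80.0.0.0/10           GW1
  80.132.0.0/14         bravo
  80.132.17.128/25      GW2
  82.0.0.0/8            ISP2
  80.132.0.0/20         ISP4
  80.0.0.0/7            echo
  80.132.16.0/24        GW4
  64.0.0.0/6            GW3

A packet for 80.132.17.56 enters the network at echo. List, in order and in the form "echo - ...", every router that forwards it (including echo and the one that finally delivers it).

echo - delta - bravo

At echo: longest match for 80.132.17.56 is 80.132.0.0/19 -> delta
At delta: longest match for 80.132.17.56 is 80.132.0.0/14 -> bravo
At bravo: longest match for 80.132.17.56 is 80.132.0.0/14 -> local delivery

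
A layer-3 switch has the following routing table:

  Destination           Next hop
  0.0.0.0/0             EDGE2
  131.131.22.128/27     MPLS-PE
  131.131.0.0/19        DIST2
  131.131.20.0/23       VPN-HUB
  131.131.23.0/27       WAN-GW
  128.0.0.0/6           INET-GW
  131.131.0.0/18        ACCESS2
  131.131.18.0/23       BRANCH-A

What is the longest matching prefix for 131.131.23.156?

Entries matching 131.131.23.156:
  0.0.0.0/0 (default, matches everything)
  128.0.0.0/6 (128.0.0.0 - 131.255.255.255)
  131.131.0.0/18 (131.131.0.0 - 131.131.63.255)
  131.131.0.0/19 (131.131.0.0 - 131.131.31.255)
Most specific is 131.131.0.0/19.

131.131.0.0/19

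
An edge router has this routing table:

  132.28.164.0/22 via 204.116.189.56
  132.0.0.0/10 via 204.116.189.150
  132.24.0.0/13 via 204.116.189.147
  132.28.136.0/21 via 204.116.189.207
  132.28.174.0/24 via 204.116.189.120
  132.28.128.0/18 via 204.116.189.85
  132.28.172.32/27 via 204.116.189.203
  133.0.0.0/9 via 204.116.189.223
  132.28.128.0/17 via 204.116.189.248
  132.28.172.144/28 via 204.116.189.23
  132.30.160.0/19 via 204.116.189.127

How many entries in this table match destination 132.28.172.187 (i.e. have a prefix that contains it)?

Prefixes containing 132.28.172.187:
  132.0.0.0/10 (132.0.0.0 - 132.63.255.255)
  132.24.0.0/13 (132.24.0.0 - 132.31.255.255)
  132.28.128.0/17 (132.28.128.0 - 132.28.255.255)
  132.28.128.0/18 (132.28.128.0 - 132.28.191.255)
Total matching entries: 4.

4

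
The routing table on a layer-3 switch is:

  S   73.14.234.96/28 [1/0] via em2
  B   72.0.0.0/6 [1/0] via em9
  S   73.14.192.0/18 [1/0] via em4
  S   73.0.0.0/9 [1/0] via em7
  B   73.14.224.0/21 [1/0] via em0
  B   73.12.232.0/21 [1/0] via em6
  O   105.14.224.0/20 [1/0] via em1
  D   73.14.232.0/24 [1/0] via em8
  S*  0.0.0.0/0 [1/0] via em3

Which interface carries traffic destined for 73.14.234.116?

Routes whose prefix contains 73.14.234.116:
  0.0.0.0/0 (default, matches everything) -> em3
  72.0.0.0/6 (72.0.0.0 - 75.255.255.255) -> em9
  73.0.0.0/9 (73.0.0.0 - 73.127.255.255) -> em7
  73.14.192.0/18 (73.14.192.0 - 73.14.255.255) -> em4
More-specific entries that do NOT match:
  73.14.234.96/28 (73.14.234.96 - 73.14.234.111) does not contain 73.14.234.116
  73.14.232.0/24 (73.14.232.0 - 73.14.232.255) does not contain 73.14.234.116
  73.14.224.0/21 (73.14.224.0 - 73.14.231.255) does not contain 73.14.234.116
  73.12.232.0/21 (73.12.232.0 - 73.12.239.255) does not contain 73.14.234.116
  105.14.224.0/20 (105.14.224.0 - 105.14.239.255) does not contain 73.14.234.116
Longest matching prefix is /18 -> interface em4.

em4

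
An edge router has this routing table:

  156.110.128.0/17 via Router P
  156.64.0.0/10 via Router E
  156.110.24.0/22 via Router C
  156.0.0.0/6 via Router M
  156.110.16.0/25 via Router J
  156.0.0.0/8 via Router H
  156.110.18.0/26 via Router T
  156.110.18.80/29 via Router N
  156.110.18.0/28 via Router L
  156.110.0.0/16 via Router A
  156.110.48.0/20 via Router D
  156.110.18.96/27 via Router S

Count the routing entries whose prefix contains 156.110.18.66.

Prefixes containing 156.110.18.66:
  156.0.0.0/6 (156.0.0.0 - 159.255.255.255)
  156.0.0.0/8 (156.0.0.0 - 156.255.255.255)
  156.64.0.0/10 (156.64.0.0 - 156.127.255.255)
  156.110.0.0/16 (156.110.0.0 - 156.110.255.255)
Total matching entries: 4.

4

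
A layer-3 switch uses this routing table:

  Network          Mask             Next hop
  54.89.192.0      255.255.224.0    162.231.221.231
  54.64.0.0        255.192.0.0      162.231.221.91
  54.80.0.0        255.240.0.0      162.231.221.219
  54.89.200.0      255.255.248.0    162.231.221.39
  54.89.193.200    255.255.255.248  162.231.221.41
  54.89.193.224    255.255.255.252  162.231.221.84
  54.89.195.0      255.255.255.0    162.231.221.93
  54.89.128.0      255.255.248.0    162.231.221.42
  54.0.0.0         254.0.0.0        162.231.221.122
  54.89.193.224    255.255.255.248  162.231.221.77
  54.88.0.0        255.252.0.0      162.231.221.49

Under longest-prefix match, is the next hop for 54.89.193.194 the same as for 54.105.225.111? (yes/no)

no

54.89.193.194: longest match 54.89.192.0/19 -> 162.231.221.231
54.105.225.111: longest match 54.64.0.0/10 -> 162.231.221.91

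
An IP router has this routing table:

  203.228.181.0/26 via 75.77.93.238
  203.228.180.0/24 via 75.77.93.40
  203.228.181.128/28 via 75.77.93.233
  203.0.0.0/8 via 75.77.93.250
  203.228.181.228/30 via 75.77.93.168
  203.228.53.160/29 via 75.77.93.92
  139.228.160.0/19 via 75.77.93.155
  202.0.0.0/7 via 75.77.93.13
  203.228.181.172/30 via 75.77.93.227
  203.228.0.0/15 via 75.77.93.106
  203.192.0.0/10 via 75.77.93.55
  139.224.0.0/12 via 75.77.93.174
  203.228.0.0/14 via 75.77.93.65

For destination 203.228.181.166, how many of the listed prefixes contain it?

5

Prefixes containing 203.228.181.166:
  202.0.0.0/7 (202.0.0.0 - 203.255.255.255)
  203.0.0.0/8 (203.0.0.0 - 203.255.255.255)
  203.192.0.0/10 (203.192.0.0 - 203.255.255.255)
  203.228.0.0/14 (203.228.0.0 - 203.231.255.255)
  203.228.0.0/15 (203.228.0.0 - 203.229.255.255)
Total matching entries: 5.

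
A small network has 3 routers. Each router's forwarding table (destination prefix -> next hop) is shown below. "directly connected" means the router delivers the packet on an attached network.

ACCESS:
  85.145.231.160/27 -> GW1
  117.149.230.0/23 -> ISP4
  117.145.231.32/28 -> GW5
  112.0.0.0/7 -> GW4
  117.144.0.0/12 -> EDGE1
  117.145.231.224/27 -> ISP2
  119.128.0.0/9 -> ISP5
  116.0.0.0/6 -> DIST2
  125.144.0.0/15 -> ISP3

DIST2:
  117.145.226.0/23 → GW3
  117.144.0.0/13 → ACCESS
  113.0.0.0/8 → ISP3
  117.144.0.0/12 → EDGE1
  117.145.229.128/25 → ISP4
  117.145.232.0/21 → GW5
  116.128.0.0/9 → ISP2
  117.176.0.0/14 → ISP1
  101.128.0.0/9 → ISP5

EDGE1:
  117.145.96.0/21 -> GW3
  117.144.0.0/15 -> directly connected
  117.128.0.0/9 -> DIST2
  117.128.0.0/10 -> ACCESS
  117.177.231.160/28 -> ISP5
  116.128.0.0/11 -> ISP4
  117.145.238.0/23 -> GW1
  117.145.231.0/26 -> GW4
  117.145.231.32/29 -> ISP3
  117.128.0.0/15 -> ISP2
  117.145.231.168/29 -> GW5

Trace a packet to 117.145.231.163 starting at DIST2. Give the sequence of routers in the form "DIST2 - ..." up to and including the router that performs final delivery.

DIST2 - ACCESS - EDGE1

At DIST2: longest match for 117.145.231.163 is 117.144.0.0/13 -> ACCESS
At ACCESS: longest match for 117.145.231.163 is 117.144.0.0/12 -> EDGE1
At EDGE1: longest match for 117.145.231.163 is 117.144.0.0/15 -> directly connected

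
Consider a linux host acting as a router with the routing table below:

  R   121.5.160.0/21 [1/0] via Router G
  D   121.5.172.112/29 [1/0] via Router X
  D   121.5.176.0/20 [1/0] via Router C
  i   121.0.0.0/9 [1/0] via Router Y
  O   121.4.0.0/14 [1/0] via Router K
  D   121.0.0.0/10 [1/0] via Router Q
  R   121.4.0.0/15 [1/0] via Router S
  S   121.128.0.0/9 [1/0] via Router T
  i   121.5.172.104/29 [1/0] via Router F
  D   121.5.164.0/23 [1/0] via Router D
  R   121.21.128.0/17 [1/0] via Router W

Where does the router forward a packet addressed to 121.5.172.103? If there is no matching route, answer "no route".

Routes whose prefix contains 121.5.172.103:
  121.0.0.0/9 (121.0.0.0 - 121.127.255.255) -> Router Y
  121.0.0.0/10 (121.0.0.0 - 121.63.255.255) -> Router Q
  121.4.0.0/14 (121.4.0.0 - 121.7.255.255) -> Router K
  121.4.0.0/15 (121.4.0.0 - 121.5.255.255) -> Router S
More-specific entries that do NOT match:
  121.5.172.112/29 (121.5.172.112 - 121.5.172.119) does not contain 121.5.172.103
  121.5.172.104/29 (121.5.172.104 - 121.5.172.111) does not contain 121.5.172.103
  121.5.164.0/23 (121.5.164.0 - 121.5.165.255) does not contain 121.5.172.103
  121.5.160.0/21 (121.5.160.0 - 121.5.167.255) does not contain 121.5.172.103
  121.5.176.0/20 (121.5.176.0 - 121.5.191.255) does not contain 121.5.172.103
  121.21.128.0/17 (121.21.128.0 - 121.21.255.255) does not contain 121.5.172.103
Longest matching prefix is /15 -> next hop Router S.

Router S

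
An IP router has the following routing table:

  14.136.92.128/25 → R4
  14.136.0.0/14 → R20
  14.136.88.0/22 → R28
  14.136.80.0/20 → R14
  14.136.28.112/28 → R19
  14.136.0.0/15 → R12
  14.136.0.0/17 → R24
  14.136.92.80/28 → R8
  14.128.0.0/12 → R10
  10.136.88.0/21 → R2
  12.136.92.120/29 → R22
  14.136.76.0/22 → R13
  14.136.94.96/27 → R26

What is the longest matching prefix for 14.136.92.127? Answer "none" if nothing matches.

Entries matching 14.136.92.127:
  14.128.0.0/12 (14.128.0.0 - 14.143.255.255)
  14.136.0.0/14 (14.136.0.0 - 14.139.255.255)
  14.136.0.0/15 (14.136.0.0 - 14.137.255.255)
  14.136.0.0/17 (14.136.0.0 - 14.136.127.255)
  14.136.80.0/20 (14.136.80.0 - 14.136.95.255)
Most specific is 14.136.80.0/20.

14.136.80.0/20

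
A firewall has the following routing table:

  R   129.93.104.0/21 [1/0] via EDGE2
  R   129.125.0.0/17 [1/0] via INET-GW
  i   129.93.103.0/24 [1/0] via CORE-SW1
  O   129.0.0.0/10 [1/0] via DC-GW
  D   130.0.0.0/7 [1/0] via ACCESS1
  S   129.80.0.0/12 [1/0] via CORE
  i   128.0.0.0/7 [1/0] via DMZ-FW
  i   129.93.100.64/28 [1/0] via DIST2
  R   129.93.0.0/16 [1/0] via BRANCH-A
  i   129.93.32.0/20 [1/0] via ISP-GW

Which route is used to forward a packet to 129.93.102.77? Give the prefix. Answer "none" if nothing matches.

Entries matching 129.93.102.77:
  128.0.0.0/7 (128.0.0.0 - 129.255.255.255)
  129.80.0.0/12 (129.80.0.0 - 129.95.255.255)
  129.93.0.0/16 (129.93.0.0 - 129.93.255.255)
Most specific is 129.93.0.0/16.

129.93.0.0/16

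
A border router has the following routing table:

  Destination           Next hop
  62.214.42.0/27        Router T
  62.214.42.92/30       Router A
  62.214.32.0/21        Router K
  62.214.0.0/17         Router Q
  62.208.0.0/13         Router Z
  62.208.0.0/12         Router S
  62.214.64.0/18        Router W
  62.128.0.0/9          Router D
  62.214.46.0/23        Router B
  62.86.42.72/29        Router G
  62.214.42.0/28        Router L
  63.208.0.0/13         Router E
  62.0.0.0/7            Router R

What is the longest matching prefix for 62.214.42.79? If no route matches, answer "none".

Entries matching 62.214.42.79:
  62.0.0.0/7 (62.0.0.0 - 63.255.255.255)
  62.128.0.0/9 (62.128.0.0 - 62.255.255.255)
  62.208.0.0/12 (62.208.0.0 - 62.223.255.255)
  62.208.0.0/13 (62.208.0.0 - 62.215.255.255)
  62.214.0.0/17 (62.214.0.0 - 62.214.127.255)
Most specific is 62.214.0.0/17.

62.214.0.0/17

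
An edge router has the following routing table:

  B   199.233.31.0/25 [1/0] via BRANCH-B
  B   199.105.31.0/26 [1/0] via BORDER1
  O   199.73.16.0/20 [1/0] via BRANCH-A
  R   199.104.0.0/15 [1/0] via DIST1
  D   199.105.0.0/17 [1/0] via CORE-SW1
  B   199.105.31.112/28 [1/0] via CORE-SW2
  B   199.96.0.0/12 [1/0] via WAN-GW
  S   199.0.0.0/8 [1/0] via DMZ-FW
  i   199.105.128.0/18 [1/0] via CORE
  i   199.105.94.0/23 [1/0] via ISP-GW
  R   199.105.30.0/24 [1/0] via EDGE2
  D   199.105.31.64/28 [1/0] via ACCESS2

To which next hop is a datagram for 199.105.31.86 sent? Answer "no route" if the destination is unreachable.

CORE-SW1

Routes whose prefix contains 199.105.31.86:
  199.0.0.0/8 (199.0.0.0 - 199.255.255.255) -> DMZ-FW
  199.96.0.0/12 (199.96.0.0 - 199.111.255.255) -> WAN-GW
  199.104.0.0/15 (199.104.0.0 - 199.105.255.255) -> DIST1
  199.105.0.0/17 (199.105.0.0 - 199.105.127.255) -> CORE-SW1
More-specific entries that do NOT match:
  199.105.31.112/28 (199.105.31.112 - 199.105.31.127) does not contain 199.105.31.86
  199.105.31.64/28 (199.105.31.64 - 199.105.31.79) does not contain 199.105.31.86
  199.105.31.0/26 (199.105.31.0 - 199.105.31.63) does not contain 199.105.31.86
  199.233.31.0/25 (199.233.31.0 - 199.233.31.127) does not contain 199.105.31.86
  199.105.30.0/24 (199.105.30.0 - 199.105.30.255) does not contain 199.105.31.86
  199.105.94.0/23 (199.105.94.0 - 199.105.95.255) does not contain 199.105.31.86
  199.73.16.0/20 (199.73.16.0 - 199.73.31.255) does not contain 199.105.31.86
  199.105.128.0/18 (199.105.128.0 - 199.105.191.255) does not contain 199.105.31.86
Longest matching prefix is /17 -> next hop CORE-SW1.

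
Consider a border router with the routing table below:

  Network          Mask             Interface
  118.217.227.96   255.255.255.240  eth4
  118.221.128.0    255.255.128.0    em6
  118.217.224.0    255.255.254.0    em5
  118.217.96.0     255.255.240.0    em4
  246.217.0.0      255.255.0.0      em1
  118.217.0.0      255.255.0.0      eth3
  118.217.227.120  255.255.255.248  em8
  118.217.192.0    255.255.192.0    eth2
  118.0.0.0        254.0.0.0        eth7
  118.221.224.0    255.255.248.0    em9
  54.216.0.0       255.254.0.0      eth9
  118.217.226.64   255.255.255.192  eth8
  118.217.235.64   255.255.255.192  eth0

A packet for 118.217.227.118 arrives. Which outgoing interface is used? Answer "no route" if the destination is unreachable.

Routes whose prefix contains 118.217.227.118:
  118.0.0.0/7 (118.0.0.0 - 119.255.255.255) -> eth7
  118.217.0.0/16 (118.217.0.0 - 118.217.255.255) -> eth3
  118.217.192.0/18 (118.217.192.0 - 118.217.255.255) -> eth2
More-specific entries that do NOT match:
  118.217.227.120/29 (118.217.227.120 - 118.217.227.127) does not contain 118.217.227.118
  118.217.227.96/28 (118.217.227.96 - 118.217.227.111) does not contain 118.217.227.118
  118.217.226.64/26 (118.217.226.64 - 118.217.226.127) does not contain 118.217.227.118
  118.217.235.64/26 (118.217.235.64 - 118.217.235.127) does not contain 118.217.227.118
  118.217.224.0/23 (118.217.224.0 - 118.217.225.255) does not contain 118.217.227.118
  118.221.224.0/21 (118.221.224.0 - 118.221.231.255) does not contain 118.217.227.118
  118.217.96.0/20 (118.217.96.0 - 118.217.111.255) does not contain 118.217.227.118
Longest matching prefix is /18 -> interface eth2.

eth2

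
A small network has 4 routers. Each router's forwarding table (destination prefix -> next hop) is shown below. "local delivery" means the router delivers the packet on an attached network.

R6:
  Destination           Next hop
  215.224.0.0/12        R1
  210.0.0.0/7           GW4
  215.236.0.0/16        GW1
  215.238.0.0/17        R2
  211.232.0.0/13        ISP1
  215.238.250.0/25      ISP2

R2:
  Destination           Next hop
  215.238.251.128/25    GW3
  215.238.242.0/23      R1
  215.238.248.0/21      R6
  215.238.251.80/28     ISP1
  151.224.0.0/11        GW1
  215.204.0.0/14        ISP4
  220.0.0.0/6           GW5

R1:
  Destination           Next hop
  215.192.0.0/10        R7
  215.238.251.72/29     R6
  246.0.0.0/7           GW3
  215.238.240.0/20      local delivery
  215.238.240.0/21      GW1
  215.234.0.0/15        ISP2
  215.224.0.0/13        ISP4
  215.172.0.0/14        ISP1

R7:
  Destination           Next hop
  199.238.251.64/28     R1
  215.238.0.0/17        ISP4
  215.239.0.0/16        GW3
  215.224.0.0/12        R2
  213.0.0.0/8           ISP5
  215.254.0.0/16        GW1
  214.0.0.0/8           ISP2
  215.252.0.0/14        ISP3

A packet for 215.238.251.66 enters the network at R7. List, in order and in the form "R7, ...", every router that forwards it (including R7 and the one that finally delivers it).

At R7: longest match for 215.238.251.66 is 215.224.0.0/12 -> R2
At R2: longest match for 215.238.251.66 is 215.238.248.0/21 -> R6
At R6: longest match for 215.238.251.66 is 215.224.0.0/12 -> R1
At R1: longest match for 215.238.251.66 is 215.238.240.0/20 -> local delivery

R7, R2, R6, R1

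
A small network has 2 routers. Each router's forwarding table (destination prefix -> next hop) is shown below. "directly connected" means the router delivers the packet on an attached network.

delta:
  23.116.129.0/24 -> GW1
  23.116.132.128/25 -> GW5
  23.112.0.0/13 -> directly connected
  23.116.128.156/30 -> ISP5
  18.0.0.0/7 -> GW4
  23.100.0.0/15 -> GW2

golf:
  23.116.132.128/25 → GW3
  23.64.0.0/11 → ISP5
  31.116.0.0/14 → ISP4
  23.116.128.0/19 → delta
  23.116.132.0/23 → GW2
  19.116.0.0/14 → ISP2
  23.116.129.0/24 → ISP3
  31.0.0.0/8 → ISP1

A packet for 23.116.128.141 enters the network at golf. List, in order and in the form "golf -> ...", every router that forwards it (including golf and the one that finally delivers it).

golf -> delta

At golf: longest match for 23.116.128.141 is 23.116.128.0/19 -> delta
At delta: longest match for 23.116.128.141 is 23.112.0.0/13 -> directly connected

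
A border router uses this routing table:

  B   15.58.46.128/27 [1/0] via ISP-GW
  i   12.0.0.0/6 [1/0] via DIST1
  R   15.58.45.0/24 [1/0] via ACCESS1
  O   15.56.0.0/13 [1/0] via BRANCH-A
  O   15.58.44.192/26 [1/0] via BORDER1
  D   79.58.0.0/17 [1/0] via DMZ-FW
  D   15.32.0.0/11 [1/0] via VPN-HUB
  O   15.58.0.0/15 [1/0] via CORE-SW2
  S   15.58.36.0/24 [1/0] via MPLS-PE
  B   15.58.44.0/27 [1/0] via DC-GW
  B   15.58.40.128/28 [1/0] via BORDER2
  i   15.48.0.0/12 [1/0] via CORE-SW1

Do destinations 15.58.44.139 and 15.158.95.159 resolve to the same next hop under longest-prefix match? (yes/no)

15.58.44.139: longest match 15.58.0.0/15 -> CORE-SW2
15.158.95.159: longest match 12.0.0.0/6 -> DIST1

no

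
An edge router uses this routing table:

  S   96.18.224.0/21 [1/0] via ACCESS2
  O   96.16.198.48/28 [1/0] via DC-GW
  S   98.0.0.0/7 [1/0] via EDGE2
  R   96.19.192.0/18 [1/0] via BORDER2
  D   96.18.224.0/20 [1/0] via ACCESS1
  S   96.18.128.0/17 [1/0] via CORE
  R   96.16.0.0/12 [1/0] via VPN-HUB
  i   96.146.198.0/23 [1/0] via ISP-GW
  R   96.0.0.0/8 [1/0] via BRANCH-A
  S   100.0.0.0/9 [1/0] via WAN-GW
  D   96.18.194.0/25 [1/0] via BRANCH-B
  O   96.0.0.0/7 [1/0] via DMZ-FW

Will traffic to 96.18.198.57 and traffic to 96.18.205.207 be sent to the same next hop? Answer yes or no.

yes

96.18.198.57: longest match 96.18.128.0/17 -> CORE
96.18.205.207: longest match 96.18.128.0/17 -> CORE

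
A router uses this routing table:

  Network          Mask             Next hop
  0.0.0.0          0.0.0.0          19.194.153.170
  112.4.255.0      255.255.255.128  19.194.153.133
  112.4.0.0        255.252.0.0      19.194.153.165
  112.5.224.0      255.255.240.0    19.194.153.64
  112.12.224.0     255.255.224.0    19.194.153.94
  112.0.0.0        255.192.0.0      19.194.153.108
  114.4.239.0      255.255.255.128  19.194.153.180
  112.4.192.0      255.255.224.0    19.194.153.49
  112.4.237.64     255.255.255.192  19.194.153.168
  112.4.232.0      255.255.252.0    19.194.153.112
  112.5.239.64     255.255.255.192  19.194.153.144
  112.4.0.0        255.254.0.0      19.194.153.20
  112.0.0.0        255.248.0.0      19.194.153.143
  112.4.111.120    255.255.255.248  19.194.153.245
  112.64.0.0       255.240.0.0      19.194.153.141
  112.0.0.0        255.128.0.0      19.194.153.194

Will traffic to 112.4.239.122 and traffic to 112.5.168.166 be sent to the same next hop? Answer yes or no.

112.4.239.122: longest match 112.4.0.0/15 -> 19.194.153.20
112.5.168.166: longest match 112.4.0.0/15 -> 19.194.153.20

yes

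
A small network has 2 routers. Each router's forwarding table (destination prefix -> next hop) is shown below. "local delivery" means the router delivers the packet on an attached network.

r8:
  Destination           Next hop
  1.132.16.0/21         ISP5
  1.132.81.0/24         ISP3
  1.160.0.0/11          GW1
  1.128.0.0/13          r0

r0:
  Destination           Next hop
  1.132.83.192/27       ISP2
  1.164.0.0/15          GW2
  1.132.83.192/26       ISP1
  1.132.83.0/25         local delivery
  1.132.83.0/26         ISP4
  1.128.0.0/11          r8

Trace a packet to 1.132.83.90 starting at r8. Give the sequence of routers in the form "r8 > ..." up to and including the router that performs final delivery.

r8 > r0

At r8: longest match for 1.132.83.90 is 1.128.0.0/13 -> r0
At r0: longest match for 1.132.83.90 is 1.132.83.0/25 -> local delivery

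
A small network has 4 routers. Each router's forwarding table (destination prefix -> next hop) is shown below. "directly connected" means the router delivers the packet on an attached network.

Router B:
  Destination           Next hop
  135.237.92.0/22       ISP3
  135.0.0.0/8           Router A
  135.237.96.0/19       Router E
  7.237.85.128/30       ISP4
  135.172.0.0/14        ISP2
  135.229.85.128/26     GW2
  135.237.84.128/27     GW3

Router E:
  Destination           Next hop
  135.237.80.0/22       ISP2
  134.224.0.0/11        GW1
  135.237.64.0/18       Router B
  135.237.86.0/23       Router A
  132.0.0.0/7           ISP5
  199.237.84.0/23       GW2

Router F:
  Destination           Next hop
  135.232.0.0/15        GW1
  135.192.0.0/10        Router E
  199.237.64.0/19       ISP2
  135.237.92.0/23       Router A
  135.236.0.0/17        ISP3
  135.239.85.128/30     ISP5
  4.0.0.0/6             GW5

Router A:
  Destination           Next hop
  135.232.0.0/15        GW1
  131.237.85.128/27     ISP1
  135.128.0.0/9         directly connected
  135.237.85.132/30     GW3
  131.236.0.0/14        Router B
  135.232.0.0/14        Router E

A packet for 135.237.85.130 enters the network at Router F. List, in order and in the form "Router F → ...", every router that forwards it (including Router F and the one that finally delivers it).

At Router F: longest match for 135.237.85.130 is 135.192.0.0/10 -> Router E
At Router E: longest match for 135.237.85.130 is 135.237.64.0/18 -> Router B
At Router B: longest match for 135.237.85.130 is 135.0.0.0/8 -> Router A
At Router A: longest match for 135.237.85.130 is 135.128.0.0/9 -> directly connected

Router F → Router E → Router B → Router A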